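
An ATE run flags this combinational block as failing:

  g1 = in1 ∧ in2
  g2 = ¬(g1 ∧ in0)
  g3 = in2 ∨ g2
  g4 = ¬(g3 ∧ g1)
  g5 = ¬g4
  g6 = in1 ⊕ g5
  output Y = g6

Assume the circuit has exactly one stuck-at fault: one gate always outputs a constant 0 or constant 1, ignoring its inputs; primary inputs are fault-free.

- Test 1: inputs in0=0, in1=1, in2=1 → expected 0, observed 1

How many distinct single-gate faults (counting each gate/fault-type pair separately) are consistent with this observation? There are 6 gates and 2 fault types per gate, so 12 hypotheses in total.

5

Fault-free: g1=1, g2=1, g3=1, g4=0, g5=1, g6=0 → 0. Observed 1.
  g1 stuck-at-0: output 1 ✓
  g1 stuck-at-1: output 0 ✗
  g2 stuck-at-0: output 0 ✗
  g2 stuck-at-1: output 0 ✗
  g3 stuck-at-0: output 1 ✓
  g3 stuck-at-1: output 0 ✗
  g4 stuck-at-0: output 0 ✗
  g4 stuck-at-1: output 1 ✓
  g5 stuck-at-0: output 1 ✓
  g5 stuck-at-1: output 0 ✗
  g6 stuck-at-0: output 0 ✗
  g6 stuck-at-1: output 1 ✓
Consistent faults: {g1 stuck-at-0, g3 stuck-at-0, g4 stuck-at-1, g5 stuck-at-0, g6 stuck-at-1} — 5 in all.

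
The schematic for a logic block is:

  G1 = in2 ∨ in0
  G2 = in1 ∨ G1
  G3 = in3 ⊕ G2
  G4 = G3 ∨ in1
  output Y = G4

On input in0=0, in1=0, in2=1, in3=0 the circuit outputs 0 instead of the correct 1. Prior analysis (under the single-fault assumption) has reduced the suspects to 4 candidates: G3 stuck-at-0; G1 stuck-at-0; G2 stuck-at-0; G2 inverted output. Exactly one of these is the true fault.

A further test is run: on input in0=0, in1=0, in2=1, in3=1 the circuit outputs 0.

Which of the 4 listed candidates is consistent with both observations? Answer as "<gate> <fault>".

G3 stuck-at-0

Evaluate each candidate on input in0=0, in1=0, in2=1, in3=1:
  G3 stuck-at-0: G1=1, G2=1, G3=0 [stuck-at-0], G4=0 → 0 — matches
  G1 stuck-at-0: G1=0 [stuck-at-0], G2=0, G3=1, G4=1 → 1 — eliminated
  G2 stuck-at-0: G1=1, G2=0 [stuck-at-0], G3=1, G4=1 → 1 — eliminated
  G2 inverted output: G1=1, G2=0 [inverted output], G3=1, G4=1 → 1 — eliminated
Only G3 stuck-at-0 reproduces the observed 0.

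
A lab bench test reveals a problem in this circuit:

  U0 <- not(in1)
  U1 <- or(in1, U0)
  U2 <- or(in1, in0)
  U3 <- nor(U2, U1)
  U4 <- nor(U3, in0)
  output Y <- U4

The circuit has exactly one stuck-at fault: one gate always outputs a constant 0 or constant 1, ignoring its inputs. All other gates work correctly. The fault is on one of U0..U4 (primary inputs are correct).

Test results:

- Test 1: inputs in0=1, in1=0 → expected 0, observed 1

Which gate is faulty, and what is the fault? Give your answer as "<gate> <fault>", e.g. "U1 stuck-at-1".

U4 stuck-at-1

Fault-free values for test 1 (in0=1, in1=0): U0=1, U1=1, U2=1, U3=0, U4=0, giving Y=0. Observed 1.
Test 1: faults giving observed 1 are {U4 stuck-at-1}.
Only U4 stuck-at-1 is consistent with every test.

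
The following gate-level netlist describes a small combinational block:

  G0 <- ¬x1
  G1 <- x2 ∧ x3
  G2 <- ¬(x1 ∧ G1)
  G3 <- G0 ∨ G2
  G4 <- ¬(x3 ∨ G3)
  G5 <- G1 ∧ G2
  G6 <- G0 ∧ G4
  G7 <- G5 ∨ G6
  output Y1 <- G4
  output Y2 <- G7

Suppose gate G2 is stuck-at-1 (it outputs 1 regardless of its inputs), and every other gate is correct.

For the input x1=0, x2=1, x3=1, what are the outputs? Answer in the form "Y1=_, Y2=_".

Propagate with G2 forced: G0=1, G1=1, G2=1 [stuck-at-1], G3=1, G4=0, G5=1, G6=0, G7=1.
So the outputs are Y1=0, Y2=1. (Same as the fault-free value — the fault is masked on this input.)

Y1=0, Y2=1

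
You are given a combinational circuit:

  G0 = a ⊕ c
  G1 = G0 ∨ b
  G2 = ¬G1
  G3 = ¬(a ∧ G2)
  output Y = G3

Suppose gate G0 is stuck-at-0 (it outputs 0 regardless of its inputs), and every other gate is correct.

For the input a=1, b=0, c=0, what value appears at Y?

0

Propagate with G0 forced: G0=0 [stuck-at-0], G1=0, G2=1, G3=0.
So Y = 0. (Without the fault it would be 1.)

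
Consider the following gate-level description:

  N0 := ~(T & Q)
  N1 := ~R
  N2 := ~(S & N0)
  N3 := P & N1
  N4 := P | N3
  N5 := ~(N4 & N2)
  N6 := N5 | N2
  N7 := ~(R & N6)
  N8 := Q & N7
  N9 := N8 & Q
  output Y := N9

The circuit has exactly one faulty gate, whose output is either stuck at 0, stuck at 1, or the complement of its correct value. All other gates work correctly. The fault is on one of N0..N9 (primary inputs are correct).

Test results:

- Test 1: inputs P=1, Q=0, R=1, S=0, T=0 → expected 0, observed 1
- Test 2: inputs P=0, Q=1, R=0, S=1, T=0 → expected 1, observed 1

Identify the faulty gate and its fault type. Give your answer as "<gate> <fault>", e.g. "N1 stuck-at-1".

Fault-free values for test 1 (P=1, Q=0, R=1, S=0, T=0): N0=1, N1=0, N2=1, N3=0, N4=1, N5=0, N6=1, N7=0, N8=0, N9=0, giving Y=0. Observed 1.
Test 1: faults giving observed 1 are {N9 stuck-at-1, N9 inverted output}.
Test 2 (P=0, Q=1, R=0, S=1, T=0): fault-free N0=1, N1=1, N2=0, N3=0, N4=0, N5=1, N6=1, N7=1, N8=1, N9=1 → 1; observed 1. Eliminates N9 inverted output.
Only N9 stuck-at-1 is consistent with every test.

N9 stuck-at-1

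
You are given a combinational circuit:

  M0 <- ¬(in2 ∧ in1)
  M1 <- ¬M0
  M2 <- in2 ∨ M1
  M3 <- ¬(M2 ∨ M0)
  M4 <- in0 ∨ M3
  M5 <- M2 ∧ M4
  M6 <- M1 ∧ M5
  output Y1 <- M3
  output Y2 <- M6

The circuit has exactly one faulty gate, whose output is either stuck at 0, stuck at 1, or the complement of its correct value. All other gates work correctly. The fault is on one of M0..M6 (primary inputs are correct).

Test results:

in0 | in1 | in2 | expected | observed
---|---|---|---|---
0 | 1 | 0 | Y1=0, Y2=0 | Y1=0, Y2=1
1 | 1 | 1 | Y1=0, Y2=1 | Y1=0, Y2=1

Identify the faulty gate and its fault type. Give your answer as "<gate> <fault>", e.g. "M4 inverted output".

Fault-free values for test 1 (in0=0, in1=1, in2=0): M0=1, M1=0, M2=0, M3=0, M4=0, M5=0, M6=0, giving Y1=0, Y2=0. Observed Y1=0, Y2=1.
Test 1: faults giving observed Y1=0, Y2=1 are {M6 stuck-at-1, M6 inverted output}.
Test 2 (in0=1, in1=1, in2=1): fault-free M0=0, M1=1, M2=1, M3=0, M4=1, M5=1, M6=1 → Y1=0, Y2=1; observed Y1=0, Y2=1. Eliminates M6 inverted output.
Only M6 stuck-at-1 is consistent with every test.

M6 stuck-at-1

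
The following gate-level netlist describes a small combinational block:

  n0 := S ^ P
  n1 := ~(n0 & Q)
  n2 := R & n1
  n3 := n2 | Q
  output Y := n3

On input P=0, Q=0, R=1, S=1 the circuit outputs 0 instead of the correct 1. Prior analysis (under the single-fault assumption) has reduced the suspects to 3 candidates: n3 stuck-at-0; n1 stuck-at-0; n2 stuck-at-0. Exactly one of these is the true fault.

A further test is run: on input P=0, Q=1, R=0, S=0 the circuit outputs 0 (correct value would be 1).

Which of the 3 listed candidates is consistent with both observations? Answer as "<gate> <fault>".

Evaluate each candidate on input P=0, Q=1, R=0, S=0:
  n3 stuck-at-0: n0=0, n1=1, n2=0, n3=0 [stuck-at-0] → 0 — matches
  n1 stuck-at-0: n0=0, n1=0 [stuck-at-0], n2=0, n3=1 → 1 — eliminated
  n2 stuck-at-0: n0=0, n1=1, n2=0 [stuck-at-0], n3=1 → 1 — eliminated
Only n3 stuck-at-0 reproduces the observed 0.

n3 stuck-at-0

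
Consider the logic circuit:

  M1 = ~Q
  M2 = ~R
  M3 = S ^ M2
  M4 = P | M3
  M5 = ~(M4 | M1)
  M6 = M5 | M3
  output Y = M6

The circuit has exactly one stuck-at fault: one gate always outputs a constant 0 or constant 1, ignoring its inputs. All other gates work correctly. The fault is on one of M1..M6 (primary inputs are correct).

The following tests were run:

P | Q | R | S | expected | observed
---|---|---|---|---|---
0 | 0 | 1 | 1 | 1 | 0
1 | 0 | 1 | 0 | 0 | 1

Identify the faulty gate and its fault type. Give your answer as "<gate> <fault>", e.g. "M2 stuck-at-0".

Fault-free values for test 1 (P=0, Q=0, R=1, S=1): M1=1, M2=0, M3=1, M4=1, M5=0, M6=1, giving Y=1. Observed 0.
Test 1: faults giving observed 0 are {M2 stuck-at-1, M3 stuck-at-0, M6 stuck-at-0}.
Test 2 (P=1, Q=0, R=1, S=0): fault-free M1=1, M2=0, M3=0, M4=1, M5=0, M6=0 → 0; observed 1. Eliminates M3 stuck-at-0, M6 stuck-at-0.
Only M2 stuck-at-1 is consistent with every test.

M2 stuck-at-1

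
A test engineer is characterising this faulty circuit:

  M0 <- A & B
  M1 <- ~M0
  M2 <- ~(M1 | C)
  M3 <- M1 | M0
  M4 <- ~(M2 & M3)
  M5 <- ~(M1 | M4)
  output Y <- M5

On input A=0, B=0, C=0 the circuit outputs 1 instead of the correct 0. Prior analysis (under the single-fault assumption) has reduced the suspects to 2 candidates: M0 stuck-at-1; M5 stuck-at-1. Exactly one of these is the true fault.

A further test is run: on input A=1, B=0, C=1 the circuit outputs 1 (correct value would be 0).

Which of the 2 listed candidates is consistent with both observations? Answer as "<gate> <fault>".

M5 stuck-at-1

Evaluate each candidate on input A=1, B=0, C=1:
  M0 stuck-at-1: M0=1 [stuck-at-1], M1=0, M2=0, M3=1, M4=1, M5=0 → 0 — eliminated
  M5 stuck-at-1: M0=0, M1=1, M2=0, M3=1, M4=1, M5=1 [stuck-at-1] → 1 — matches
Only M5 stuck-at-1 reproduces the observed 1.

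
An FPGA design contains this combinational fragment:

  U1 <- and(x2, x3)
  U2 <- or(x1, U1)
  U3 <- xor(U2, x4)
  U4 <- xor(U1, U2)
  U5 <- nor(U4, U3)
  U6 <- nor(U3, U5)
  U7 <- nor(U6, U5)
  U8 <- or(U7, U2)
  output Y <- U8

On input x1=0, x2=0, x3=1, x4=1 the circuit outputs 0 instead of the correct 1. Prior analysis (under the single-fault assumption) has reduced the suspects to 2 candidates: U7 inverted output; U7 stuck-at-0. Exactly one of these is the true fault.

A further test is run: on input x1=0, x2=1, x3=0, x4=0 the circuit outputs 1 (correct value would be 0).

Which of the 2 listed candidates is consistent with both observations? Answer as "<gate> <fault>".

Evaluate each candidate on input x1=0, x2=1, x3=0, x4=0:
  U7 inverted output: U1=0, U2=0, U3=0, U4=0, U5=1, U6=0, U7=1 [inverted output], U8=1 → 1 — matches
  U7 stuck-at-0: U1=0, U2=0, U3=0, U4=0, U5=1, U6=0, U7=0 [stuck-at-0], U8=0 → 0 — eliminated
Only U7 inverted output reproduces the observed 1.

U7 inverted output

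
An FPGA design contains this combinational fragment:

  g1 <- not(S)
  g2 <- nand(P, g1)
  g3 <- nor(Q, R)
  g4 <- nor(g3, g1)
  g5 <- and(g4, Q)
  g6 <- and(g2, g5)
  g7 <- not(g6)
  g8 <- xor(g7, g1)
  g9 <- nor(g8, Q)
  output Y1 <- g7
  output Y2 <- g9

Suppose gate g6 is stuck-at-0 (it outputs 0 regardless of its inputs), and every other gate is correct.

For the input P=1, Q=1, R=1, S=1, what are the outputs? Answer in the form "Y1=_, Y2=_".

Y1=1, Y2=0

Propagate with g6 forced: g1=0, g2=1, g3=0, g4=1, g5=1, g6=0 [stuck-at-0], g7=1, g8=1, g9=0.
So the outputs are Y1=1, Y2=0. (Without the fault they would be Y1=0, Y2=0.)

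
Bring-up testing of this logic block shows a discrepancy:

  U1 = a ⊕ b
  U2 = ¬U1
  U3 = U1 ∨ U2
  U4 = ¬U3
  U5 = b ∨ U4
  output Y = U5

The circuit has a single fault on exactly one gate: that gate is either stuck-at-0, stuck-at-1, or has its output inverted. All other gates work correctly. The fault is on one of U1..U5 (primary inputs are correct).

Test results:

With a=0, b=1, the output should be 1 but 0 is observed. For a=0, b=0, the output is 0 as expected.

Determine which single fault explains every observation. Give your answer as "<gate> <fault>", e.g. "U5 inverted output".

Fault-free values for test 1 (a=0, b=1): U1=1, U2=0, U3=1, U4=0, U5=1, giving Y=1. Observed 0.
Test 1: faults giving observed 0 are {U5 stuck-at-0, U5 inverted output}.
Test 2 (a=0, b=0): fault-free U1=0, U2=1, U3=1, U4=0, U5=0 → 0; observed 0. Eliminates U5 inverted output.
Only U5 stuck-at-0 is consistent with every test.

U5 stuck-at-0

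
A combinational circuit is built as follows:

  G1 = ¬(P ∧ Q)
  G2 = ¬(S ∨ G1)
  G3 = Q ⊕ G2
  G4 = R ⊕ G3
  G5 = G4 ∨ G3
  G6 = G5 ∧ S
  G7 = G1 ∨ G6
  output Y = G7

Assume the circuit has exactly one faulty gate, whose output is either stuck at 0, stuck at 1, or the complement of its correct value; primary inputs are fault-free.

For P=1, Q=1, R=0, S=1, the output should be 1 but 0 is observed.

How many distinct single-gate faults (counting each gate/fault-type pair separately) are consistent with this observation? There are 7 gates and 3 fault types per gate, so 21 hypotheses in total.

10

Fault-free: G1=0, G2=0, G3=1, G4=1, G5=1, G6=1, G7=1 → 1. Observed 0.
  G1: none of the 3 fault types match ✗
  G2: stuck-at-1, inverted output ✓; others ✗
  G3: stuck-at-0, inverted output ✓; others ✗
  G4: none of the 3 fault types match ✗
  G5: stuck-at-0, inverted output ✓; others ✗
  G6: stuck-at-0, inverted output ✓; others ✗
  G7: stuck-at-0, inverted output ✓; others ✗
Consistent faults: {G2 stuck-at-1, G2 inverted output, G3 stuck-at-0, G3 inverted output, G5 stuck-at-0, G5 inverted output, G6 stuck-at-0, G6 inverted output, G7 stuck-at-0, G7 inverted output} — 10 in all.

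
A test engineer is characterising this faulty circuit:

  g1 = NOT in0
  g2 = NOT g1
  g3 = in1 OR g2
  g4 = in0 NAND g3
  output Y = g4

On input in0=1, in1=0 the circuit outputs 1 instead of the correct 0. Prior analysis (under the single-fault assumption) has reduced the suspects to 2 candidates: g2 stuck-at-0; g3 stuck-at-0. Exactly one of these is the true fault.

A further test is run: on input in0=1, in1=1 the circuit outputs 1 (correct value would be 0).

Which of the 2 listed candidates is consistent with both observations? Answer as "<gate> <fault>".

Evaluate each candidate on input in0=1, in1=1:
  g2 stuck-at-0: g1=0, g2=0 [stuck-at-0], g3=1, g4=0 → 0 — eliminated
  g3 stuck-at-0: g1=0, g2=1, g3=0 [stuck-at-0], g4=1 → 1 — matches
Only g3 stuck-at-0 reproduces the observed 1.

g3 stuck-at-0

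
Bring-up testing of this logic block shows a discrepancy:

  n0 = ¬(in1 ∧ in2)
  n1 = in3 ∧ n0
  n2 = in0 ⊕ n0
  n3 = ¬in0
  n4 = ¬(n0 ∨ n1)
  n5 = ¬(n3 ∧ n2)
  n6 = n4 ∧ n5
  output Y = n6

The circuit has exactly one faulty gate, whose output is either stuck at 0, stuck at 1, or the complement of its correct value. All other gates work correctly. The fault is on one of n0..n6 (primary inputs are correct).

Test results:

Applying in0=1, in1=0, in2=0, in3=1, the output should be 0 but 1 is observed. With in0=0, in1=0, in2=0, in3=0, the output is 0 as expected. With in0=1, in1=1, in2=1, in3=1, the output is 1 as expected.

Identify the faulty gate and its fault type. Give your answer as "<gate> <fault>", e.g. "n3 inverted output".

n4 stuck-at-1

Fault-free values for test 1 (in0=1, in1=0, in2=0, in3=1): n0=1, n1=1, n2=0, n3=0, n4=0, n5=1, n6=0, giving Y=0. Observed 1.
Test 1: faults giving observed 1 are {n0 stuck-at-0, n0 inverted output, n4 stuck-at-1, n4 inverted output, n6 stuck-at-1, n6 inverted output}.
Test 2 (in0=0, in1=0, in2=0, in3=0): fault-free n0=1, n1=0, n2=1, n3=1, n4=0, n5=0, n6=0 → 0; observed 0. Eliminates n0 stuck-at-0, n0 inverted output, n6 stuck-at-1, n6 inverted output.
Test 3 (in0=1, in1=1, in2=1, in3=1): fault-free n0=0, n1=0, n2=1, n3=0, n4=1, n5=1, n6=1 → 1; observed 1. Eliminates n4 inverted output.
Only n4 stuck-at-1 is consistent with every test.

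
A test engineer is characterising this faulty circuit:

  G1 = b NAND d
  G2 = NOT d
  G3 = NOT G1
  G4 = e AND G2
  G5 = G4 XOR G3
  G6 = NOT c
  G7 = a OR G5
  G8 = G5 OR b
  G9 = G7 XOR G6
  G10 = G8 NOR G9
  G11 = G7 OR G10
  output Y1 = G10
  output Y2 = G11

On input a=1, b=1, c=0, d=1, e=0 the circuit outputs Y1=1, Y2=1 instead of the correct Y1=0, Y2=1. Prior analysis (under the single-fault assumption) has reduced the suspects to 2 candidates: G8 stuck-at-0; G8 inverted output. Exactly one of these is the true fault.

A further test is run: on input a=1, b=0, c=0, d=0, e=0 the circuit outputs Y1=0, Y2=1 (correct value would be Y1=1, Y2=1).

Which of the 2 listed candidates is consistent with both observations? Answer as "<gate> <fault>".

G8 inverted output

Evaluate each candidate on input a=1, b=0, c=0, d=0, e=0:
  G8 stuck-at-0: G1=1, G2=1, G3=0, G4=0, G5=0, G6=1, G7=1, G8=0 [stuck-at-0], G9=0, G10=1, G11=1 → Y1=1, Y2=1 — eliminated
  G8 inverted output: G1=1, G2=1, G3=0, G4=0, G5=0, G6=1, G7=1, G8=1 [inverted output], G9=0, G10=0, G11=1 → Y1=0, Y2=1 — matches
Only G8 inverted output reproduces the observed Y1=0, Y2=1.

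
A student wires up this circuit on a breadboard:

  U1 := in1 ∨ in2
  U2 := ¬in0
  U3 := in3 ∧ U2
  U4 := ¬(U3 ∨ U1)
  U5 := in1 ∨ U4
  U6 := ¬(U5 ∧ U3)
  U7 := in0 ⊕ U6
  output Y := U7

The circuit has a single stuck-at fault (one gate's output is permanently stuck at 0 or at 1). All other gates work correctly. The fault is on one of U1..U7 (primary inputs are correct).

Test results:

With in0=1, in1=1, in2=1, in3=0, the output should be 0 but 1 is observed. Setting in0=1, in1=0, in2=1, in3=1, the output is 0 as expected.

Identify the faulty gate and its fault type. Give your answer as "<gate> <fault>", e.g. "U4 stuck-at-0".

U3 stuck-at-1

Fault-free values for test 1 (in0=1, in1=1, in2=1, in3=0): U1=1, U2=0, U3=0, U4=0, U5=1, U6=1, U7=0, giving Y=0. Observed 1.
Test 1: faults giving observed 1 are {U3 stuck-at-1, U6 stuck-at-0, U7 stuck-at-1}.
Test 2 (in0=1, in1=0, in2=1, in3=1): fault-free U1=1, U2=0, U3=0, U4=0, U5=0, U6=1, U7=0 → 0; observed 0. Eliminates U6 stuck-at-0, U7 stuck-at-1.
Only U3 stuck-at-1 is consistent with every test.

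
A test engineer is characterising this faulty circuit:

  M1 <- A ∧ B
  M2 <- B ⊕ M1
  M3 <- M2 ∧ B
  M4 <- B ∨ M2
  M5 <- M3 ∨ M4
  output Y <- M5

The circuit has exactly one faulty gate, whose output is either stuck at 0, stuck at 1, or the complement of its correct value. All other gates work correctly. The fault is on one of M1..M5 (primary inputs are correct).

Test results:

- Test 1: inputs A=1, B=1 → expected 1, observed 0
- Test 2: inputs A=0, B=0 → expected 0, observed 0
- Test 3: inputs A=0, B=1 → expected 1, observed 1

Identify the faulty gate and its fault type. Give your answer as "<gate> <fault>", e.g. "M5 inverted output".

Fault-free values for test 1 (A=1, B=1): M1=1, M2=0, M3=0, M4=1, M5=1, giving Y=1. Observed 0.
Test 1: faults giving observed 0 are {M4 stuck-at-0, M4 inverted output, M5 stuck-at-0, M5 inverted output}.
Test 2 (A=0, B=0): fault-free M1=0, M2=0, M3=0, M4=0, M5=0 → 0; observed 0. Eliminates M4 inverted output, M5 inverted output.
Test 3 (A=0, B=1): fault-free M1=0, M2=1, M3=1, M4=1, M5=1 → 1; observed 1. Eliminates M5 stuck-at-0.
Only M4 stuck-at-0 is consistent with every test.

M4 stuck-at-0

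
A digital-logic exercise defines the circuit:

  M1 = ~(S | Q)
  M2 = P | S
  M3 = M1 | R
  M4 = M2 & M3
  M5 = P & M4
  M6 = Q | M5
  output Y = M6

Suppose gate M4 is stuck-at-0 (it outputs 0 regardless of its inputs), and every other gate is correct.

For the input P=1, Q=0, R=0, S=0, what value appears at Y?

0

Propagate with M4 forced: M1=1, M2=1, M3=1, M4=0 [stuck-at-0], M5=0, M6=0.
So Y = 0. (Without the fault it would be 1.)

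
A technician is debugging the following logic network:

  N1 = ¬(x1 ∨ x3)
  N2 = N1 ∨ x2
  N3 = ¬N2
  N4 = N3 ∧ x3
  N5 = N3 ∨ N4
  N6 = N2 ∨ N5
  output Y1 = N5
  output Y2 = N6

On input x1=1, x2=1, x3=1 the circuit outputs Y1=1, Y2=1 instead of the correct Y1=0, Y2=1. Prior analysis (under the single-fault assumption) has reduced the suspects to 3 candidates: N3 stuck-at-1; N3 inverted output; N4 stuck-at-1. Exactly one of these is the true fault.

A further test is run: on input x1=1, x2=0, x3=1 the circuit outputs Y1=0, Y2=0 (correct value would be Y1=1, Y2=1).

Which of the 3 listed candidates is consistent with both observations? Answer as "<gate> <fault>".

N3 inverted output

Evaluate each candidate on input x1=1, x2=0, x3=1:
  N3 stuck-at-1: N1=0, N2=0, N3=1 [stuck-at-1], N4=1, N5=1, N6=1 → Y1=1, Y2=1 — eliminated
  N3 inverted output: N1=0, N2=0, N3=0 [inverted output], N4=0, N5=0, N6=0 → Y1=0, Y2=0 — matches
  N4 stuck-at-1: N1=0, N2=0, N3=1, N4=1 [stuck-at-1], N5=1, N6=1 → Y1=1, Y2=1 — eliminated
Only N3 inverted output reproduces the observed Y1=0, Y2=0.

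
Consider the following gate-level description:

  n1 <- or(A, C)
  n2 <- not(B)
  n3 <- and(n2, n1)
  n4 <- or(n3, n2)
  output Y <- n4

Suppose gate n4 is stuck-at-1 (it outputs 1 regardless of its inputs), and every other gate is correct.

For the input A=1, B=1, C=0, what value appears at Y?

1

Propagate with n4 forced: n1=1, n2=0, n3=0, n4=1 [stuck-at-1].
So Y = 1. (Without the fault it would be 0.)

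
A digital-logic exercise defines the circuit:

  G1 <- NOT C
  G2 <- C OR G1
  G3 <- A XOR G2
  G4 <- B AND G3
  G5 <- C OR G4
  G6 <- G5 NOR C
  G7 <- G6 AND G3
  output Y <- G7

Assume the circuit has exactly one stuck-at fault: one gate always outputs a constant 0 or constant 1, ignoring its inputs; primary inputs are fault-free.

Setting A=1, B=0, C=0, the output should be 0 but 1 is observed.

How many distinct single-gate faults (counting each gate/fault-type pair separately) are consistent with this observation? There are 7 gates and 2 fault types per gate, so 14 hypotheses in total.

4

Fault-free: G1=1, G2=1, G3=0, G4=0, G5=0, G6=1, G7=0 → 0. Observed 1.
  G1 stuck-at-0: output 1 ✓
  G1 stuck-at-1: output 0 ✗
  G2 stuck-at-0: output 1 ✓
  G2 stuck-at-1: output 0 ✗
  G3 stuck-at-0: output 0 ✗
  G3 stuck-at-1: output 1 ✓
  G4 stuck-at-0: output 0 ✗
  G4 stuck-at-1: output 0 ✗
  G5 stuck-at-0: output 0 ✗
  G5 stuck-at-1: output 0 ✗
  G6 stuck-at-0: output 0 ✗
  G6 stuck-at-1: output 0 ✗
  G7 stuck-at-0: output 0 ✗
  G7 stuck-at-1: output 1 ✓
Consistent faults: {G1 stuck-at-0, G2 stuck-at-0, G3 stuck-at-1, G7 stuck-at-1} — 4 in all.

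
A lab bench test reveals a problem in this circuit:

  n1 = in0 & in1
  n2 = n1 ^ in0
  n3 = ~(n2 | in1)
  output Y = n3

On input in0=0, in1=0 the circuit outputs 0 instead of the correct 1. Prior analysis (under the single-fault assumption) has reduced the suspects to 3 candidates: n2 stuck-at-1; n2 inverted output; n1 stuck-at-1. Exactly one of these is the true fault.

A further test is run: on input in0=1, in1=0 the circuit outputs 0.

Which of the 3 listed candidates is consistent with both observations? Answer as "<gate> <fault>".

Evaluate each candidate on input in0=1, in1=0:
  n2 stuck-at-1: n1=0, n2=1 [stuck-at-1], n3=0 → 0 — matches
  n2 inverted output: n1=0, n2=0 [inverted output], n3=1 → 1 — eliminated
  n1 stuck-at-1: n1=1 [stuck-at-1], n2=0, n3=1 → 1 — eliminated
Only n2 stuck-at-1 reproduces the observed 0.

n2 stuck-at-1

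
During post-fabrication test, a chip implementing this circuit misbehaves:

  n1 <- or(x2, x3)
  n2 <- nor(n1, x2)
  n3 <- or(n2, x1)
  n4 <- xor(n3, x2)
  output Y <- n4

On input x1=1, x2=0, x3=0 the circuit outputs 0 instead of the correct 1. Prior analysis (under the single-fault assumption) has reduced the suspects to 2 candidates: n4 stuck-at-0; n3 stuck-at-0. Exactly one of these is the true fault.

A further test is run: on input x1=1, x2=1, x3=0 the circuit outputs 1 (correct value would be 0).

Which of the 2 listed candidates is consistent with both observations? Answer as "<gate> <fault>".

Evaluate each candidate on input x1=1, x2=1, x3=0:
  n4 stuck-at-0: n1=1, n2=0, n3=1, n4=0 [stuck-at-0] → 0 — eliminated
  n3 stuck-at-0: n1=1, n2=0, n3=0 [stuck-at-0], n4=1 → 1 — matches
Only n3 stuck-at-0 reproduces the observed 1.

n3 stuck-at-0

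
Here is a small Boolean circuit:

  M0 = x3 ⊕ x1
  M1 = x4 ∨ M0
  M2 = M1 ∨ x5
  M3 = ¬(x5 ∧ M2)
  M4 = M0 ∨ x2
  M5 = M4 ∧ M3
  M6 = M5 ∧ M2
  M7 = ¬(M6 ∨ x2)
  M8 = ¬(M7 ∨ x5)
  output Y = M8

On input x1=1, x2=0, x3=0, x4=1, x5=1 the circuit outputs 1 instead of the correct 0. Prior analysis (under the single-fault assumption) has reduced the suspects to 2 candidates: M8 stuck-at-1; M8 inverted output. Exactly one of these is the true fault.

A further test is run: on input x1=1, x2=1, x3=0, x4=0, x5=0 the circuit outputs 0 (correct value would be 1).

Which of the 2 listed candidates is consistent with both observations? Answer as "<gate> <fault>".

M8 inverted output

Evaluate each candidate on input x1=1, x2=1, x3=0, x4=0, x5=0:
  M8 stuck-at-1: M0=1, M1=1, M2=1, M3=1, M4=1, M5=1, M6=1, M7=0, M8=1 [stuck-at-1] → 1 — eliminated
  M8 inverted output: M0=1, M1=1, M2=1, M3=1, M4=1, M5=1, M6=1, M7=0, M8=0 [inverted output] → 0 — matches
Only M8 inverted output reproduces the observed 0.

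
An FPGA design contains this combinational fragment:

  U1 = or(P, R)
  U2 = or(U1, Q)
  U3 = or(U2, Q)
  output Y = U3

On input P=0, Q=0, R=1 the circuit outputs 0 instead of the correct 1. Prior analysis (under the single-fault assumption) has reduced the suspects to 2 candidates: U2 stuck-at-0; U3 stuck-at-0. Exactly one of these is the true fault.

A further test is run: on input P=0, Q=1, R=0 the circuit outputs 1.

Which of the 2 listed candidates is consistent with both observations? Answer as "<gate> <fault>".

U2 stuck-at-0

Evaluate each candidate on input P=0, Q=1, R=0:
  U2 stuck-at-0: U1=0, U2=0 [stuck-at-0], U3=1 → 1 — matches
  U3 stuck-at-0: U1=0, U2=1, U3=0 [stuck-at-0] → 0 — eliminated
Only U2 stuck-at-0 reproduces the observed 1.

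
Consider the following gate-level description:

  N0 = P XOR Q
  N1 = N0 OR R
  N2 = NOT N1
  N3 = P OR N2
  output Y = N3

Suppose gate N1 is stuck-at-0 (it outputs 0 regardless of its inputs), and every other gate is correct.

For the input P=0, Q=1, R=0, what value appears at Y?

Propagate with N1 forced: N0=1, N1=0 [stuck-at-0], N2=1, N3=1.
So Y = 1. (Without the fault it would be 0.)

1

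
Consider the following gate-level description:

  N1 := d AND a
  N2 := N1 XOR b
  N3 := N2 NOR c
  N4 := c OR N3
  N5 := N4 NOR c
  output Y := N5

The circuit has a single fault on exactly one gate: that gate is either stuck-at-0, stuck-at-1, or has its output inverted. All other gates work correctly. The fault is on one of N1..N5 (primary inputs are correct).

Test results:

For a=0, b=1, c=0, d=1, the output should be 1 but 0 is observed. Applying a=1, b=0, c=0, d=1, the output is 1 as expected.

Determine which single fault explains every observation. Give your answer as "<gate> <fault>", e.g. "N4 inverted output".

N1 stuck-at-1

Fault-free values for test 1 (a=0, b=1, c=0, d=1): N1=0, N2=1, N3=0, N4=0, N5=1, giving Y=1. Observed 0.
Test 1: faults giving observed 0 are {N1 stuck-at-1, N1 inverted output, N2 stuck-at-0, N2 inverted output, N3 stuck-at-1, N3 inverted output, N4 stuck-at-1, N4 inverted output, N5 stuck-at-0, N5 inverted output}.
Test 2 (a=1, b=0, c=0, d=1): fault-free N1=1, N2=1, N3=0, N4=0, N5=1 → 1; observed 1. Eliminates N1 inverted output, N2 stuck-at-0, N2 inverted output, N3 stuck-at-1, N3 inverted output, N4 stuck-at-1, N4 inverted output, N5 stuck-at-0, N5 inverted output.
Only N1 stuck-at-1 is consistent with every test.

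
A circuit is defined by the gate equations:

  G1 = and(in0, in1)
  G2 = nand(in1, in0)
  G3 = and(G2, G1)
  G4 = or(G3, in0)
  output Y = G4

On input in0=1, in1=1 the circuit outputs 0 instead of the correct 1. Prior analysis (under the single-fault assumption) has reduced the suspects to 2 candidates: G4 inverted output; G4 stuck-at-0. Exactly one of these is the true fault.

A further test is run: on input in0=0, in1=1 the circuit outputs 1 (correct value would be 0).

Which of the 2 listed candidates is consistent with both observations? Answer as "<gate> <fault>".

Evaluate each candidate on input in0=0, in1=1:
  G4 inverted output: G1=0, G2=1, G3=0, G4=1 [inverted output] → 1 — matches
  G4 stuck-at-0: G1=0, G2=1, G3=0, G4=0 [stuck-at-0] → 0 — eliminated
Only G4 inverted output reproduces the observed 1.

G4 inverted output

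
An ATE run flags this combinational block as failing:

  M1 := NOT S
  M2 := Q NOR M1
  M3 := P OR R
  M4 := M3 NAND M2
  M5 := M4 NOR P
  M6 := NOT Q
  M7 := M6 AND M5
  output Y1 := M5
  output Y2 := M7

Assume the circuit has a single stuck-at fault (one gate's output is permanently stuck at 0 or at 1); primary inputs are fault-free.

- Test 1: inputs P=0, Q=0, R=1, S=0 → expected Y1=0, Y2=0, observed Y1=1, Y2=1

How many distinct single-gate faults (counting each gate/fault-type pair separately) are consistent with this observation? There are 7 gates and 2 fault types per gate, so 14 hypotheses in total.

Fault-free: M1=1, M2=0, M3=1, M4=1, M5=0, M6=1, M7=0 → Y1=0, Y2=0. Observed Y1=1, Y2=1.
  M1 stuck-at-0: output Y1=1, Y2=1 ✓
  M1 stuck-at-1: output Y1=0, Y2=0 ✗
  M2 stuck-at-0: output Y1=0, Y2=0 ✗
  M2 stuck-at-1: output Y1=1, Y2=1 ✓
  M3 stuck-at-0: output Y1=0, Y2=0 ✗
  M3 stuck-at-1: output Y1=0, Y2=0 ✗
  M4 stuck-at-0: output Y1=1, Y2=1 ✓
  M4 stuck-at-1: output Y1=0, Y2=0 ✗
  M5 stuck-at-0: output Y1=0, Y2=0 ✗
  M5 stuck-at-1: output Y1=1, Y2=1 ✓
  M6 stuck-at-0: output Y1=0, Y2=0 ✗
  M6 stuck-at-1: output Y1=0, Y2=0 ✗
  M7 stuck-at-0: output Y1=0, Y2=0 ✗
  M7 stuck-at-1: output Y1=0, Y2=1 ✗
Consistent faults: {M1 stuck-at-0, M2 stuck-at-1, M4 stuck-at-0, M5 stuck-at-1} — 4 in all.

4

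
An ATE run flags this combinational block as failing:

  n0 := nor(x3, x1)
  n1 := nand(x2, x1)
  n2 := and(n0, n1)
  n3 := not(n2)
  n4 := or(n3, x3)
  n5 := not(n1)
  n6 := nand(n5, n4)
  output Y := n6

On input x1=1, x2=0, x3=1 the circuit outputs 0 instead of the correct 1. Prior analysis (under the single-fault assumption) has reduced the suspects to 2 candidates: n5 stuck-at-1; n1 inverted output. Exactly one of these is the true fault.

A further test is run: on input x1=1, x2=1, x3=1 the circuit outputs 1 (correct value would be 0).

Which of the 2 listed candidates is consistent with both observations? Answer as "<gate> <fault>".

Evaluate each candidate on input x1=1, x2=1, x3=1:
  n5 stuck-at-1: n0=0, n1=0, n2=0, n3=1, n4=1, n5=1 [stuck-at-1], n6=0 → 0 — eliminated
  n1 inverted output: n0=0, n1=1 [inverted output], n2=0, n3=1, n4=1, n5=0, n6=1 → 1 — matches
Only n1 inverted output reproduces the observed 1.

n1 inverted output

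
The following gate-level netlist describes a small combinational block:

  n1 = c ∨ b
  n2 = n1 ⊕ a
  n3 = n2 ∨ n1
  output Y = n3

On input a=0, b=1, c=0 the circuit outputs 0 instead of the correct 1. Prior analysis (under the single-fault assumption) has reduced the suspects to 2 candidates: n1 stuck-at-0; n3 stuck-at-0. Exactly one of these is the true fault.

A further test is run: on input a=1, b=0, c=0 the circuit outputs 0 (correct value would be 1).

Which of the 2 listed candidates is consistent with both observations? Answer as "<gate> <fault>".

Evaluate each candidate on input a=1, b=0, c=0:
  n1 stuck-at-0: n1=0 [stuck-at-0], n2=1, n3=1 → 1 — eliminated
  n3 stuck-at-0: n1=0, n2=1, n3=0 [stuck-at-0] → 0 — matches
Only n3 stuck-at-0 reproduces the observed 0.

n3 stuck-at-0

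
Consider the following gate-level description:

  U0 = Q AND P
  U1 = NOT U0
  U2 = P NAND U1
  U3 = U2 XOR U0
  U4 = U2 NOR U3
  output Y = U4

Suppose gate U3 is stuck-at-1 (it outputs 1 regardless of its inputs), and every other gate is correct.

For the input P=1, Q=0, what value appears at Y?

0

Propagate with U3 forced: U0=0, U1=1, U2=0, U3=1 [stuck-at-1], U4=0.
So Y = 0. (Without the fault it would be 1.)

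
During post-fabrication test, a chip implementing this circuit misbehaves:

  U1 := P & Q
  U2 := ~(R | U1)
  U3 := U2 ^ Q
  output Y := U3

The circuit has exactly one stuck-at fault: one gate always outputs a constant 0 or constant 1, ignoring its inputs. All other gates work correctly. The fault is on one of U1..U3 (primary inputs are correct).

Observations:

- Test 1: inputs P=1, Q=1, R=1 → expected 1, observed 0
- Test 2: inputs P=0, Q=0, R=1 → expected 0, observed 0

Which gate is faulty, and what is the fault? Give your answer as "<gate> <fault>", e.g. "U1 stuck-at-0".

U3 stuck-at-0

Fault-free values for test 1 (P=1, Q=1, R=1): U1=1, U2=0, U3=1, giving Y=1. Observed 0.
Test 1: faults giving observed 0 are {U2 stuck-at-1, U3 stuck-at-0}.
Test 2 (P=0, Q=0, R=1): fault-free U1=0, U2=0, U3=0 → 0; observed 0. Eliminates U2 stuck-at-1.
Only U3 stuck-at-0 is consistent with every test.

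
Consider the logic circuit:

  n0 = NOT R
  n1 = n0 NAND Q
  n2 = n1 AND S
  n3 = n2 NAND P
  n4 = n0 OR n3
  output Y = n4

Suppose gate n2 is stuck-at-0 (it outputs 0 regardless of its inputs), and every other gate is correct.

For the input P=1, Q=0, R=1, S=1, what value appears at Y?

Propagate with n2 forced: n0=0, n1=1, n2=0 [stuck-at-0], n3=1, n4=1.
So Y = 1. (Without the fault it would be 0.)

1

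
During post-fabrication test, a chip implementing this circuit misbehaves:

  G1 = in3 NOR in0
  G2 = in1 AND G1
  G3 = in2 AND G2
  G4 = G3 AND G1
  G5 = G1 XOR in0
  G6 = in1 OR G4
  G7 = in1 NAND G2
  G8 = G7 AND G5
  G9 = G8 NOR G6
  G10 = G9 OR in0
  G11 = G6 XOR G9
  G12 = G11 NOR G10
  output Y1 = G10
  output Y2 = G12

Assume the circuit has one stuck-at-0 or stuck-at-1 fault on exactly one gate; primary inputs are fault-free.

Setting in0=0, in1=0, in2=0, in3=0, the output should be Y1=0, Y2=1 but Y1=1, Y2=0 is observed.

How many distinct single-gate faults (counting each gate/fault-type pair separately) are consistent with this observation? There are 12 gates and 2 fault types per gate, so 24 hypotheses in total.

Fault-free: G1=1, G2=0, G3=0, G4=0, G5=1, G6=0, G7=1, G8=1, G9=0, G10=0, G11=0, G12=1 → Y1=0, Y2=1. Observed Y1=1, Y2=0.
  G1: stuck-at-0 ✓; others ✗
  G2: none of the 2 fault types match ✗
  G3: none of the 2 fault types match ✗
  G4: none of the 2 fault types match ✗
  G5: stuck-at-0 ✓; others ✗
  G6: none of the 2 fault types match ✗
  G7: stuck-at-0 ✓; others ✗
  G8: stuck-at-0 ✓; others ✗
  G9: stuck-at-1 ✓; others ✗
  G10: stuck-at-1 ✓; others ✗
  G11: none of the 2 fault types match ✗
  G12: none of the 2 fault types match ✗
Consistent faults: {G1 stuck-at-0, G5 stuck-at-0, G7 stuck-at-0, G8 stuck-at-0, G9 stuck-at-1, G10 stuck-at-1} — 6 in all.

6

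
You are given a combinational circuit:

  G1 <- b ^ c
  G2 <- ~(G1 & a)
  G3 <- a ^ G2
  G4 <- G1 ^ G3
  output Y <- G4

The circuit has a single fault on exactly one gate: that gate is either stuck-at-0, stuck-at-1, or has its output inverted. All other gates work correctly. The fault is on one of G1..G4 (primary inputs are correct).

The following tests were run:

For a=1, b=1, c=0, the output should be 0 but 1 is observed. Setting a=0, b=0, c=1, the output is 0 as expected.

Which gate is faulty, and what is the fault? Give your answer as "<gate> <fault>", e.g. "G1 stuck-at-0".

Fault-free values for test 1 (a=1, b=1, c=0): G1=1, G2=0, G3=1, G4=0, giving Y=0. Observed 1.
Test 1: faults giving observed 1 are {G2 stuck-at-1, G2 inverted output, G3 stuck-at-0, G3 inverted output, G4 stuck-at-1, G4 inverted output}.
Test 2 (a=0, b=0, c=1): fault-free G1=1, G2=1, G3=1, G4=0 → 0; observed 0. Eliminates G2 inverted output, G3 stuck-at-0, G3 inverted output, G4 stuck-at-1, G4 inverted output.
Only G2 stuck-at-1 is consistent with every test.

G2 stuck-at-1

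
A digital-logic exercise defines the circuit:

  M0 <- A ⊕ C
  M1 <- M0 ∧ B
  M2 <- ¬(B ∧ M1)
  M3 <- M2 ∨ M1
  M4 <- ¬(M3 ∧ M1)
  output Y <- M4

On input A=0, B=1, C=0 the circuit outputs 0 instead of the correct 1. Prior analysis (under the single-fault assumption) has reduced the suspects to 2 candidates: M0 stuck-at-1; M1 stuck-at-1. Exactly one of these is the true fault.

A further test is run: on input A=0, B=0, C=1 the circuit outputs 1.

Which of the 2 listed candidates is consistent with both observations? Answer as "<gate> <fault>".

Evaluate each candidate on input A=0, B=0, C=1:
  M0 stuck-at-1: M0=1 [stuck-at-1], M1=0, M2=1, M3=1, M4=1 → 1 — matches
  M1 stuck-at-1: M0=1, M1=1 [stuck-at-1], M2=1, M3=1, M4=0 → 0 — eliminated
Only M0 stuck-at-1 reproduces the observed 1.

M0 stuck-at-1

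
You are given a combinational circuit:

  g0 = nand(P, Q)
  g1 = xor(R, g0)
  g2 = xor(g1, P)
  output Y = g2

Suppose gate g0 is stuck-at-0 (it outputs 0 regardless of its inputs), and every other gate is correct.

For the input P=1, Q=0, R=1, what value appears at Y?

Propagate with g0 forced: g0=0 [stuck-at-0], g1=1, g2=0.
So Y = 0. (Without the fault it would be 1.)

0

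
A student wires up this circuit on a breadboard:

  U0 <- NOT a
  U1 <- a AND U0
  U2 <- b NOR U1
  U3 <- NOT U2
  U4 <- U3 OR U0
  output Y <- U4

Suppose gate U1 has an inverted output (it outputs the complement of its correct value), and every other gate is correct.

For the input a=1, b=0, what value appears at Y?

Propagate with U1 forced: U0=0, U1=1 [inverted output], U2=0, U3=1, U4=1.
So Y = 1. (Without the fault it would be 0.)

1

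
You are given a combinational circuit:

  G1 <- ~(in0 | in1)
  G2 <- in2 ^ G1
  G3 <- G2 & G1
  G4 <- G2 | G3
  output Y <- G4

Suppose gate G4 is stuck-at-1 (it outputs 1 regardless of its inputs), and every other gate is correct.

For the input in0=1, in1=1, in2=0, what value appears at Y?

Propagate with G4 forced: G1=0, G2=0, G3=0, G4=1 [stuck-at-1].
So Y = 1. (Without the fault it would be 0.)

1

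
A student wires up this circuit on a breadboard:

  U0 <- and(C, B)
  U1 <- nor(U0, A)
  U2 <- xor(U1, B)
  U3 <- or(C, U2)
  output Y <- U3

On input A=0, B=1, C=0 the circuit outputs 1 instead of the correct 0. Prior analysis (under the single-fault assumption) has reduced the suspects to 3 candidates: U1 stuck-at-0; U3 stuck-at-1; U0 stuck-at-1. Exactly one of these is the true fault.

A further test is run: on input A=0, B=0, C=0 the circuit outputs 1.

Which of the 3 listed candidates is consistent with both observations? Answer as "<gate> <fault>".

Evaluate each candidate on input A=0, B=0, C=0:
  U1 stuck-at-0: U0=0, U1=0 [stuck-at-0], U2=0, U3=0 → 0 — eliminated
  U3 stuck-at-1: U0=0, U1=1, U2=1, U3=1 [stuck-at-1] → 1 — matches
  U0 stuck-at-1: U0=1 [stuck-at-1], U1=0, U2=0, U3=0 → 0 — eliminated
Only U3 stuck-at-1 reproduces the observed 1.

U3 stuck-at-1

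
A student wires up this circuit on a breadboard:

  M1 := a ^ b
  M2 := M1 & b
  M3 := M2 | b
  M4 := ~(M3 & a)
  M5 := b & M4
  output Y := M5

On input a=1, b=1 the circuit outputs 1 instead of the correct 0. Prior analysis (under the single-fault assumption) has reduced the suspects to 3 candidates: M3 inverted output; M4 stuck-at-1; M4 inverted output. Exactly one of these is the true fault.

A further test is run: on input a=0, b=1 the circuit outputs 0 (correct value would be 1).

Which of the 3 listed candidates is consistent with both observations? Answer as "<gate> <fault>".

Evaluate each candidate on input a=0, b=1:
  M3 inverted output: M1=1, M2=1, M3=0 [inverted output], M4=1, M5=1 → 1 — eliminated
  M4 stuck-at-1: M1=1, M2=1, M3=1, M4=1 [stuck-at-1], M5=1 → 1 — eliminated
  M4 inverted output: M1=1, M2=1, M3=1, M4=0 [inverted output], M5=0 → 0 — matches
Only M4 inverted output reproduces the observed 0.

M4 inverted output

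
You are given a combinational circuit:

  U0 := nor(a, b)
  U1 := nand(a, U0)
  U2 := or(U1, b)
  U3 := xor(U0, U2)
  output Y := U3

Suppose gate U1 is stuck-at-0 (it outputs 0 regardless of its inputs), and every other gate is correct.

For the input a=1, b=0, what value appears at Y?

Propagate with U1 forced: U0=0, U1=0 [stuck-at-0], U2=0, U3=0.
So Y = 0. (Without the fault it would be 1.)

0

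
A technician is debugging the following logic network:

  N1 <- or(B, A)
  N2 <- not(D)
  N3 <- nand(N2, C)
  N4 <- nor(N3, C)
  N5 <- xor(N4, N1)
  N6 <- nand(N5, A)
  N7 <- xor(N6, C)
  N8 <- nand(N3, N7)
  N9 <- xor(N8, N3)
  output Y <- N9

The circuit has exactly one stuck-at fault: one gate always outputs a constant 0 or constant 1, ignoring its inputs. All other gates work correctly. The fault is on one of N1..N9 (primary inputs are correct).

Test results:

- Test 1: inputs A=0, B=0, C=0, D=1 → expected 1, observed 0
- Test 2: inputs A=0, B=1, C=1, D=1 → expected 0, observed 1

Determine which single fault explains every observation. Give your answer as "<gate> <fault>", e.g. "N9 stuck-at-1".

Fault-free values for test 1 (A=0, B=0, C=0, D=1): N1=0, N2=0, N3=1, N4=0, N5=0, N6=1, N7=1, N8=0, N9=1, giving Y=1. Observed 0.
Test 1: faults giving observed 0 are {N6 stuck-at-0, N7 stuck-at-0, N8 stuck-at-1, N9 stuck-at-0}.
Test 2 (A=0, B=1, C=1, D=1): fault-free N1=1, N2=0, N3=1, N4=0, N5=1, N6=1, N7=0, N8=1, N9=0 → 0; observed 1. Eliminates N7 stuck-at-0, N8 stuck-at-1, N9 stuck-at-0.
Only N6 stuck-at-0 is consistent with every test.

N6 stuck-at-0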